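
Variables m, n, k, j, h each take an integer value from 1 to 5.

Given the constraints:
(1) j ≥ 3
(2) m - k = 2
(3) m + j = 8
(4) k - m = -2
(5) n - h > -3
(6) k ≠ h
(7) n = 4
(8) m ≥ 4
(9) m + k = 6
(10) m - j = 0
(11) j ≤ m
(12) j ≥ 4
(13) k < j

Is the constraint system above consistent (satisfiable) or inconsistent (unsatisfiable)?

Satisfiable

The assignment m = 4, n = 4, k = 2, j = 4, h = 5 works:
  constraint 2 holds since m - k = 2.
  constraint 3 holds since m + j = 8.
The rest check out directly.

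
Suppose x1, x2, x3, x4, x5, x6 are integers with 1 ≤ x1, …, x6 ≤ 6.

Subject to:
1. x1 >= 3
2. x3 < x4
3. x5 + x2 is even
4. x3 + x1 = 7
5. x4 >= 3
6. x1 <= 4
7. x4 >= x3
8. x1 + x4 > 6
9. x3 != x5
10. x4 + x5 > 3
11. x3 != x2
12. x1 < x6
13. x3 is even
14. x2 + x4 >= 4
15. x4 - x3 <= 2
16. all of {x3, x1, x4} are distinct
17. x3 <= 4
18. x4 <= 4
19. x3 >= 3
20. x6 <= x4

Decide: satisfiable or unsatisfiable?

Unsatisfiable

Constraints 1, 5, 6, 17, 18, and 19 confine each of x3, x1, x4 to the 2 values {3, 4}.
Constraint 16 requires all 3 of them to be distinct, but only 2 values are available — impossible by the pigeonhole principle.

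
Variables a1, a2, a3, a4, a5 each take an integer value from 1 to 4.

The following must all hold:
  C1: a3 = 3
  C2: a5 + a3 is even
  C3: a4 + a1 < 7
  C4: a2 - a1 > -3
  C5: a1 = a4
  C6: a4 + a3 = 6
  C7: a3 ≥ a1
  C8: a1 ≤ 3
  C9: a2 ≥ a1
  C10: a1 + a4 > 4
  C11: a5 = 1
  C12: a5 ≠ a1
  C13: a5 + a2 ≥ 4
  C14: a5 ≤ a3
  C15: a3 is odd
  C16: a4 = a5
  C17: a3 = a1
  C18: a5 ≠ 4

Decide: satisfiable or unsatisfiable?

Constraint 1 fixes a3 = 3 and constraint 11 fixes a5 = 1. Constraints 5, 16, and 17 give a3 = a1 = a4 = a5, so a3 = a5. But 3 ≠ 1 — contradiction.

Unsatisfiable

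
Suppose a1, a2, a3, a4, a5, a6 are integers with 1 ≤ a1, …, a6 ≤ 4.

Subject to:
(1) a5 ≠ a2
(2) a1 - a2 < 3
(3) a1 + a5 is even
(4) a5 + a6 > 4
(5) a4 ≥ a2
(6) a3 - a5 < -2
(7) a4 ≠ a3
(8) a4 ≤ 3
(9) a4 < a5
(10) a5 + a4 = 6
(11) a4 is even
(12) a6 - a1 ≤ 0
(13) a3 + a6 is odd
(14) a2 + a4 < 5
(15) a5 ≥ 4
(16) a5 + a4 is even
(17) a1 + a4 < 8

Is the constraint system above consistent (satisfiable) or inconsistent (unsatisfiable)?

Satisfiable

Try a1 = 4, a2 = 2, a3 = 1, a4 = 2, a5 = 4, a6 = 2.
Check constraint 2: a1 - a2 = 2; constraint 4: a5 + a6 = 6; constraint 6: a3 - a5 = -3. The remaining constraints are straightforward to verify.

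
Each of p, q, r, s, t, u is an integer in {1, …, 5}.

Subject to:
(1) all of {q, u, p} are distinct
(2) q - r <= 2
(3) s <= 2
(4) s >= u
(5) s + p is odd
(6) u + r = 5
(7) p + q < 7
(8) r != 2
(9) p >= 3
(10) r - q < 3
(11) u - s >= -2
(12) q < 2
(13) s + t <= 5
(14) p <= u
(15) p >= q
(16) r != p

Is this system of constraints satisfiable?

From constraints 9 and 14: u ≥ p and p ≥ 3, so u ≥ 3. From constraints 3 and 4: u ≤ s and s ≤ 2, so u ≤ 2. But 2 < 3, so no value of u works.

Unsatisfiable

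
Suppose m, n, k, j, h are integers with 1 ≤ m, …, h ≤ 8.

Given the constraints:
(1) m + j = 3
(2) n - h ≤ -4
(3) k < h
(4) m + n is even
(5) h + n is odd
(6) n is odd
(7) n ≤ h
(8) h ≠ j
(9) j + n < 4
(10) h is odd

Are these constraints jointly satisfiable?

Unsatisfiable

Constraint 10 makes h odd and constraint 6 makes n odd, so h + n must be even. Constraint 5 says h + n is odd — contradiction.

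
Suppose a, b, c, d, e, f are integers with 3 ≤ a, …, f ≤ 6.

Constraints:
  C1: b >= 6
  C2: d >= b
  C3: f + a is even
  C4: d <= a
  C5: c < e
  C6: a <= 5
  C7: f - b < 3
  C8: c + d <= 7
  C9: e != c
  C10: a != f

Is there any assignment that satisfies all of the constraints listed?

Unsatisfiable

From constraints 1 and 2: d ≥ b and b ≥ 6, so d ≥ 6. From constraints 4 and 6: d ≤ a and a ≤ 5, so d ≤ 5. But 5 < 6, so no value of d works.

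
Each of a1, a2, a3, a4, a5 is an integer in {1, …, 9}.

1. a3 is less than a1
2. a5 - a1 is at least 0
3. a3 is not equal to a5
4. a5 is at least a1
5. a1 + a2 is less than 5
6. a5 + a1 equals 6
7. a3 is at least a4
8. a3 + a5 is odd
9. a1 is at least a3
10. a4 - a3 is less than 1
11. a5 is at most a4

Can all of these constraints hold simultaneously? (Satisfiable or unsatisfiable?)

Unsatisfiable

Constraints 1, 4, 7, and 11 give a1 ≤ a5, a5 ≤ a4, a4 ≤ a3, a3 < a1. Chaining: a1 ≤ a5 ≤ a4 ≤ a3 < a1, which forces a1 < a1 — impossible.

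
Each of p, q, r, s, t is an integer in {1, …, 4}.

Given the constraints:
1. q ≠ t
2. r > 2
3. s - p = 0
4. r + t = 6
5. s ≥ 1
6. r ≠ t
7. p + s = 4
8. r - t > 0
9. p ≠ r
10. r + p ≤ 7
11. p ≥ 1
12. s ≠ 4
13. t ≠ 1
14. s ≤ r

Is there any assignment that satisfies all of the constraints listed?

Satisfiable

One satisfying assignment is p = 2, q = 3, r = 4, s = 2, t = 2.
For the less obvious constraints — constraint 3: s - p = 0; constraint 4: r + t = 6; constraint 7: p + s = 4 — and the others hold by inspection.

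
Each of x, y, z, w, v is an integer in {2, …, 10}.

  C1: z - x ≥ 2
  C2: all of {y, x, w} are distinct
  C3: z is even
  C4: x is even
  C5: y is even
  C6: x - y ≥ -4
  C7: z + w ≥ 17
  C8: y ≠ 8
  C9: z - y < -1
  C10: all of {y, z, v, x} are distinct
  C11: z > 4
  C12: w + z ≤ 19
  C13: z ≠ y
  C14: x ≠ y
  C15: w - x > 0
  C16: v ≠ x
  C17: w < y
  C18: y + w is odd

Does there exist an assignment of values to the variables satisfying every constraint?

Satisfiable

Try x = 6, y = 10, z = 8, w = 9, v = 2.
Check constraint 1: z - x = 2; constraint 6: x - y = -4. The remaining constraints are straightforward to verify.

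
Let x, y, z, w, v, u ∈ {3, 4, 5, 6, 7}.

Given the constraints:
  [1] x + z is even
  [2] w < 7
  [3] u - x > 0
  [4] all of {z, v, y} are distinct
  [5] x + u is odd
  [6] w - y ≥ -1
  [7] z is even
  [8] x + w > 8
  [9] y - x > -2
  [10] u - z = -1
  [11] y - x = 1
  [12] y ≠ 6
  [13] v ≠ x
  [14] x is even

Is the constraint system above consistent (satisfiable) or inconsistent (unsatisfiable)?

Satisfiable

Try x = 4, y = 5, z = 6, w = 5, v = 7, u = 5.
Check constraint 3: u - x = 1; constraint 6: w - y = 0; constraint 8: x + w = 9. The remaining constraints are straightforward to verify.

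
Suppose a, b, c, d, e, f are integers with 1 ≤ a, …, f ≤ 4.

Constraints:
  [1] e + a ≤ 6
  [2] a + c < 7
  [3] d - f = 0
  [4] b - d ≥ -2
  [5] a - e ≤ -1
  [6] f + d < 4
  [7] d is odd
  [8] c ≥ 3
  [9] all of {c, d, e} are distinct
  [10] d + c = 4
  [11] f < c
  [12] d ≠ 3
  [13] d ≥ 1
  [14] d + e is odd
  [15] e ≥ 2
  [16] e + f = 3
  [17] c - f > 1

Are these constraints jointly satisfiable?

Setting (a, b, c, d, e, f) = (1, 1, 3, 1, 2, 1) satisfies everything: constraint 1: e + a = 3; constraint 2: a + c = 4, and the others follow.

Satisfiable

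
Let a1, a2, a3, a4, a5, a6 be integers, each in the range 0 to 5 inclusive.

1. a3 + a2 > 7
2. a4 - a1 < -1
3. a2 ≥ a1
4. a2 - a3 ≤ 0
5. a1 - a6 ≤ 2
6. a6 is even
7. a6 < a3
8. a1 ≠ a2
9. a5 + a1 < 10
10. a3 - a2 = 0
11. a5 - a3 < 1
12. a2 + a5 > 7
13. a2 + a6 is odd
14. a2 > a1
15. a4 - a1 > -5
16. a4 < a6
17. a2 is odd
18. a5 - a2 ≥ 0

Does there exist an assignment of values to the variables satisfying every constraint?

Satisfiable

The assignment a1 = 4, a2 = 5, a3 = 5, a4 = 2, a5 = 5, a6 = 4 works:
  constraint 1 holds since a3 + a2 = 10.
  constraint 2 holds since a4 - a1 = -2.
The rest check out directly.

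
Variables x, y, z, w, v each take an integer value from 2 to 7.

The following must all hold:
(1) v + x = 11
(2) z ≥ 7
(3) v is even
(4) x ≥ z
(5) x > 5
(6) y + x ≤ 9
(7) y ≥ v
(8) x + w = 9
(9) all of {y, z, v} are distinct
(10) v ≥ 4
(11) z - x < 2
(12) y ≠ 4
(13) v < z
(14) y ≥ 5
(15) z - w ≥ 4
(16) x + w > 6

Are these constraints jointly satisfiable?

Unsatisfiable

From constraints 7 and 10: y ≥ v ≥ 4. From constraints 2 and 4: x ≥ z ≥ 7. Hence y + x ≥ 11. But constraint 6 requires y + x ≤ 9, and 9 < 11. Contradiction.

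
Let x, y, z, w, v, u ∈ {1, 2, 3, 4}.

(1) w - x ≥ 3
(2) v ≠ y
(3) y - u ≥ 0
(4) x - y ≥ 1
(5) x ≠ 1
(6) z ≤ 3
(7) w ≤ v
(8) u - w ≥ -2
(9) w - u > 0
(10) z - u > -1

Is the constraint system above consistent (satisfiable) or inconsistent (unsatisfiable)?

Unsatisfiable

Constraints 1, 3, 4, and 8 give x − y ≥ 1, y − u ≥ 0, u − w ≥ -2, w − x ≥ 3.
Adding all 4 inequalities: the left sides telescope to 0, and the right sides sum to 1 + 0 + (-2) + 3 = 2. So 0 ≥ 2, which is false.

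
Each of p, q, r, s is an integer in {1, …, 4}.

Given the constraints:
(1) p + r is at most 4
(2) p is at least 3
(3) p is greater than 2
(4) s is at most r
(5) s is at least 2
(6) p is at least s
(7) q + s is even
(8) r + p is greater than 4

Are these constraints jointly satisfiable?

From constraint 2: p ≥ 3. From constraints 4 and 5: r ≥ s ≥ 2. Hence p + r ≥ 5. But constraint 1 requires p + r ≤ 4, and 4 < 5. Contradiction.

Unsatisfiable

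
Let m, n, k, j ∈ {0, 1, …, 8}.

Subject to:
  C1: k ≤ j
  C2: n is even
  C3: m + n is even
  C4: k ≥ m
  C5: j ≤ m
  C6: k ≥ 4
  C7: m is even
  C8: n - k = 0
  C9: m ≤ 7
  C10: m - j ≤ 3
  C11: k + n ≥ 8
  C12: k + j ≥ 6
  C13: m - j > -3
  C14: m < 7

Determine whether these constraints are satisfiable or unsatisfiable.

The assignment m = 4, n = 4, k = 4, j = 4 works:
  constraint 8 holds since n - k = 0.
  constraint 10 holds since m - j = 0.
The rest check out directly.

Satisfiable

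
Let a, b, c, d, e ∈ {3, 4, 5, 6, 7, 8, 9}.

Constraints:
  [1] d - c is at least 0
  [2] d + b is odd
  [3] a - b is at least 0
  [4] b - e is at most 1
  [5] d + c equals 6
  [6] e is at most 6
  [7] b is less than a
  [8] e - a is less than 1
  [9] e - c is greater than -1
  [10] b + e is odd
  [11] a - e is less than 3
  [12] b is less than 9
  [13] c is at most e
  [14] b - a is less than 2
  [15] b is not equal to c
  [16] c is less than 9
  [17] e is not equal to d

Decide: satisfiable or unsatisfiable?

Take a = 5, b = 4, c = 3, d = 3, e = 5. Then constraint 1: d - c = 0; constraint 3: a - b = 1, and every other listed constraint is also met.

Satisfiable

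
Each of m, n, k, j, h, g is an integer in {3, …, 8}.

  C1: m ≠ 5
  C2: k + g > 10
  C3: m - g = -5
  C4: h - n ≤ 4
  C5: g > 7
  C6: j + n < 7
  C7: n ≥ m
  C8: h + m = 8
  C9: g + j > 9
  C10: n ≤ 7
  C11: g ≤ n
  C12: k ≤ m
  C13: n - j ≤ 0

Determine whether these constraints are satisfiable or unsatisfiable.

From constraint 5: g ≥ 8. From constraints 10 and 11: g ≤ n and n ≤ 7, so g ≤ 7. But 7 < 8, so no value of g works.

Unsatisfiable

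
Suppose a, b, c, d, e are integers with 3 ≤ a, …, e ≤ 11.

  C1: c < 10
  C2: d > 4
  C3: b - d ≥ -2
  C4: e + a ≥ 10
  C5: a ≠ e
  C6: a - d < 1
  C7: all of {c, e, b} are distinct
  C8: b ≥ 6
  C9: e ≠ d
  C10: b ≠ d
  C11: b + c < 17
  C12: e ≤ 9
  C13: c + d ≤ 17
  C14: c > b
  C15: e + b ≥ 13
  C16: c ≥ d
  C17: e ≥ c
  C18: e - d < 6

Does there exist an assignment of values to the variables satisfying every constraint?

Setting (a, b, c, d, e) = (4, 7, 8, 6, 9) satisfies everything: constraint 3: b - d = 1; constraint 4: e + a = 13; constraint 6: a - d = -2, and the others follow.

Satisfiable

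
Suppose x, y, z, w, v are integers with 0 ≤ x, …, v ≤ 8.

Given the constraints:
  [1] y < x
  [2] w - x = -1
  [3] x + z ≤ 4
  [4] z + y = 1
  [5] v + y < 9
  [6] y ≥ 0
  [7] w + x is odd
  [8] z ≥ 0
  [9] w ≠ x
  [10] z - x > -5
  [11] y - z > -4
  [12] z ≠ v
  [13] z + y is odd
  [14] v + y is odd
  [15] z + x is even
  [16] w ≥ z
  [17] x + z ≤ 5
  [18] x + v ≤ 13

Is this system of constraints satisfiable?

Satisfiable

One satisfying assignment is x = 3, y = 0, z = 1, w = 2, v = 7.
For the less obvious constraints — constraint 2: w - x = -1; constraint 3: x + z = 4; constraint 4: z + y = 1 — and the others hold by inspection.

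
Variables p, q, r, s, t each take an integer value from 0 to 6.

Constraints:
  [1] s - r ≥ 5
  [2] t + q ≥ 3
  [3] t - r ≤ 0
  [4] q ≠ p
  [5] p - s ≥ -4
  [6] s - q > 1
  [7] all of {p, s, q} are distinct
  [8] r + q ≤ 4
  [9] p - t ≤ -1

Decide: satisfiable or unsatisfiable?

Unsatisfiable

Constraints 1, 3, 5, and 9 give s − r ≥ 5, r − t ≥ 0, t − p ≥ 1, p − s ≥ -4.
Adding all 4 inequalities: the left sides telescope to 0, and the right sides sum to 5 + 0 + 1 + (-4) = 2. So 0 ≥ 2, which is false.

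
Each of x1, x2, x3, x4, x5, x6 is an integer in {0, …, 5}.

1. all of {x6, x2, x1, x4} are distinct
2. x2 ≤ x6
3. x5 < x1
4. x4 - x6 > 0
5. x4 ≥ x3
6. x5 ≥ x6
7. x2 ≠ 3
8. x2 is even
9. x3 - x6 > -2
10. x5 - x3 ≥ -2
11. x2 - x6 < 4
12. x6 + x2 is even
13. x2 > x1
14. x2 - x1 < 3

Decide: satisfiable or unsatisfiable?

Unsatisfiable

Constraints 2, 3, 6, and 13 give x5 < x1, x1 < x2, x2 ≤ x6, x6 ≤ x5. Chaining: x5 < x1 < x2 ≤ x6 ≤ x5, which forces x5 < x5 — impossible.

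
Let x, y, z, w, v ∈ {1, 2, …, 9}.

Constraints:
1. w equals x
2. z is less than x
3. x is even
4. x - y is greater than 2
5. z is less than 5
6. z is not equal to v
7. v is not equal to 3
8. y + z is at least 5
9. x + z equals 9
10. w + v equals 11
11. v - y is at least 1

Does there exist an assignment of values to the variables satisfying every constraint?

Satisfiable

One satisfying assignment is x = 6, y = 2, z = 3, w = 6, v = 5.
For the less obvious constraints — constraint 4: x - y = 4; constraint 8: y + z = 5; constraint 9: x + z = 9 — and the others hold by inspection.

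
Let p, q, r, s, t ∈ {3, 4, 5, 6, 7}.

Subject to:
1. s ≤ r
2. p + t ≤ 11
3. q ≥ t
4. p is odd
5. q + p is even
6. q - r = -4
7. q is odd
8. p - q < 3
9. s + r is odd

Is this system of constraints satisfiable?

Satisfiable

One satisfying assignment is p = 5, q = 3, r = 7, s = 6, t = 3.
For the less obvious constraints — constraint 2: p + t = 8; constraint 6: q - r = -4; constraint 8: p - q = 2 — and the others hold by inspection.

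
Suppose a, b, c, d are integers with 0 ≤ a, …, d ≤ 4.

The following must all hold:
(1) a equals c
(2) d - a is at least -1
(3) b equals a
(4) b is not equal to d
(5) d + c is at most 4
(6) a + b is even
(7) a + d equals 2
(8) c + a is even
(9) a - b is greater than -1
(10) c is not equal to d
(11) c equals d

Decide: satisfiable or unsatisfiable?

Unsatisfiable

From constraints 1, 3, and 11, b = a = c = d, so b = d. But constraint 4 says b ≠ d. Contradiction.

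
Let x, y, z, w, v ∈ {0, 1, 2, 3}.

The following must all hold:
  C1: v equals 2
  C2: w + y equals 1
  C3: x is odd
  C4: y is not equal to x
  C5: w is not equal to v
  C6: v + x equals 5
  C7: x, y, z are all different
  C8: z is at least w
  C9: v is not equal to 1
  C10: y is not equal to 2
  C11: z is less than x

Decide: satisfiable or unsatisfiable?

One satisfying assignment is x = 3, y = 0, z = 1, w = 1, v = 2.
For the less obvious constraints — constraint 2: w + y = 1; constraint 6: v + x = 5; constraint 7: values 3, 0, 1 are distinct — and the others hold by inspection.

Satisfiable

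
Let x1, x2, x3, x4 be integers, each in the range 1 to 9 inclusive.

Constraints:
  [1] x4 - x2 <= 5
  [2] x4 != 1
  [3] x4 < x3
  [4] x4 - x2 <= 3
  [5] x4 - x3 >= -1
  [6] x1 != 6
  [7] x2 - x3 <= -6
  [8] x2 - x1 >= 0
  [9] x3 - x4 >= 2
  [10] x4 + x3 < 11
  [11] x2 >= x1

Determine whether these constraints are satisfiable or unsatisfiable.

Constraints 4, 5, and 7 give x3 − x2 ≥ 6, x2 − x4 ≥ -3, x4 − x3 ≥ -1.
Adding all 3 inequalities: the left sides telescope to 0, and the right sides sum to 6 + (-3) + (-1) = 2. So 0 ≥ 2, which is false.

Unsatisfiable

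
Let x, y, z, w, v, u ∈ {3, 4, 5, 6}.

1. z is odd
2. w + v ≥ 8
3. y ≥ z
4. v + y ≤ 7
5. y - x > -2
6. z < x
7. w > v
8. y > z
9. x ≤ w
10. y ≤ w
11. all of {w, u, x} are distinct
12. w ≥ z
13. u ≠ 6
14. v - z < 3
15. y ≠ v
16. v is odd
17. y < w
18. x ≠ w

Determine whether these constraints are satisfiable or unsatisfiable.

Take x = 5, y = 4, z = 3, w = 6, v = 3, u = 3. Then constraint 2: w + v = 9; constraint 4: v + y = 7; constraint 5: y - x = -1, and every other listed constraint is also met.

Satisfiable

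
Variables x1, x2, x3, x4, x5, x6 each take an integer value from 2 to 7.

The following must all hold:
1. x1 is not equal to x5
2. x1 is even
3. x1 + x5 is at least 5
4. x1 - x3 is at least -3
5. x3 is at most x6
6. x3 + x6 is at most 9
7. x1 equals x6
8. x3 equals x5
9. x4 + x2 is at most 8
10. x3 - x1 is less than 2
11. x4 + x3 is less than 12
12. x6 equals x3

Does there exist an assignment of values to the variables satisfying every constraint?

Unsatisfiable

From constraints 7, 8, and 12, x1 = x6 = x3 = x5, so x1 = x5. But constraint 1 says x1 ≠ x5. Contradiction.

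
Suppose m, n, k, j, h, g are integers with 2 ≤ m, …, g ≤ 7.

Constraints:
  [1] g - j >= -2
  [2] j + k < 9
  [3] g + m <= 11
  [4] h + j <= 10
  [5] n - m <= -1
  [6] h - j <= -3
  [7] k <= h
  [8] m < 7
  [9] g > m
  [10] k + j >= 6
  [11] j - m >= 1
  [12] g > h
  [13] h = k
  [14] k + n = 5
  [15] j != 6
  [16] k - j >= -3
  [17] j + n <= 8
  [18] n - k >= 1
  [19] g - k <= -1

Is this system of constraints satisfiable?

Constraints 1, 5, 11, 18, and 19 give j − m ≥ 1, m − n ≥ 1, n − k ≥ 1, k − g ≥ 1, g − j ≥ -2.
Adding all 5 inequalities: the left sides telescope to 0, and the right sides sum to 1 + 1 + 1 + 1 + (-2) = 2. So 0 ≥ 2, which is false.

Unsatisfiable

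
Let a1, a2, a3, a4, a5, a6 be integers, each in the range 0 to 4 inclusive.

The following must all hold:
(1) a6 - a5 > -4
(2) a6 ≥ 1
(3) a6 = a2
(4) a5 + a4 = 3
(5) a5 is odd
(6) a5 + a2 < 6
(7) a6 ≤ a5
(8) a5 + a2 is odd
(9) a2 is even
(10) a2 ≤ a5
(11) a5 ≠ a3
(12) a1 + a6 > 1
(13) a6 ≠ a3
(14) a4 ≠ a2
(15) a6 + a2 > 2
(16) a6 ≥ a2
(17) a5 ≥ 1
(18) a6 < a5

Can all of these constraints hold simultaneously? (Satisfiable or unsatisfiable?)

Satisfiable

The assignment a1 = 0, a2 = 2, a3 = 1, a4 = 0, a5 = 3, a6 = 2 works:
  constraint 1 holds since a6 - a5 = -1.
  constraint 4 holds since a5 + a4 = 3.
  constraint 6 holds since a5 + a2 = 5.
The rest check out directly.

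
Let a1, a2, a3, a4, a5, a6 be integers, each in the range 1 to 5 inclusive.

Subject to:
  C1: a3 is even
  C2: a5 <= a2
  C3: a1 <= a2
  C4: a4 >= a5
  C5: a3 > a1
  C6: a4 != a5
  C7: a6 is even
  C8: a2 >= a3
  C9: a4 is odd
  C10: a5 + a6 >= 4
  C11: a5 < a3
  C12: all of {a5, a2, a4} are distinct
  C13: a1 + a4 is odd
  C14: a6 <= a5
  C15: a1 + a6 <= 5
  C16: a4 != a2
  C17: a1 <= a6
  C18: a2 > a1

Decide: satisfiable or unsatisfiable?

Satisfiable

Setting (a1, a2, a3, a4, a5, a6) = (2, 4, 4, 5, 2, 2) satisfies everything: constraint 10: a5 + a6 = 4; constraint 12: values 2, 4, 5 are distinct; constraint 15: a1 + a6 = 4, and the others follow.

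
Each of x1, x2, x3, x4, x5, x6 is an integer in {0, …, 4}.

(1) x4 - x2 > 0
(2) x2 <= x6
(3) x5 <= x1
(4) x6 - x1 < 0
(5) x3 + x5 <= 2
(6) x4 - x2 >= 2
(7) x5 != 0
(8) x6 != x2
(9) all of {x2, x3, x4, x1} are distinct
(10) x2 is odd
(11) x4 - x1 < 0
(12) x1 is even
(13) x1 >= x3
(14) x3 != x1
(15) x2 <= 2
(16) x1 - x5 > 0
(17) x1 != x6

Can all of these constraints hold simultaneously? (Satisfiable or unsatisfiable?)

Satisfiable

One satisfying assignment is x1 = 4, x2 = 1, x3 = 0, x4 = 3, x5 = 1, x6 = 3.
For the less obvious constraints — constraint 1: x4 - x2 = 2; constraint 4: x6 - x1 = -1; constraint 5: x3 + x5 = 1 — and the others hold by inspection.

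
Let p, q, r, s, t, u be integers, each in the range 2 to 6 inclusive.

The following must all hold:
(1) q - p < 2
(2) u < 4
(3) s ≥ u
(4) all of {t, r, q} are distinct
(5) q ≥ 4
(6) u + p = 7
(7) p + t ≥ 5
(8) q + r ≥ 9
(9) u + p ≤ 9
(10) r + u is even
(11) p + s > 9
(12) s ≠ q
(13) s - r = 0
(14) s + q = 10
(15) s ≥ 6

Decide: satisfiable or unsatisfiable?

Setting (p, q, r, s, t, u) = (5, 4, 6, 6, 3, 2) satisfies everything: constraint 1: q - p = -1; constraint 6: u + p = 7; constraint 7: p + t = 8, and the others follow.

Satisfiable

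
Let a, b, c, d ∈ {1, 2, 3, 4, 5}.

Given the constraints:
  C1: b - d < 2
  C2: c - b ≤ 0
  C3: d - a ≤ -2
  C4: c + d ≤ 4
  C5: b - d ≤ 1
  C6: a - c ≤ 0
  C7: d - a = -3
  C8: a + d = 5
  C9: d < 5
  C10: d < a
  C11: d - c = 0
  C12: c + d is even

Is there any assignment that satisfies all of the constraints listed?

Unsatisfiable

Constraints 2, 3, 5, and 6 give a − d ≥ 2, d − b ≥ -1, b − c ≥ 0, c − a ≥ 0.
Adding all 4 inequalities: the left sides telescope to 0, and the right sides sum to 2 + (-1) + 0 + 0 = 1. So 0 ≥ 1, which is false.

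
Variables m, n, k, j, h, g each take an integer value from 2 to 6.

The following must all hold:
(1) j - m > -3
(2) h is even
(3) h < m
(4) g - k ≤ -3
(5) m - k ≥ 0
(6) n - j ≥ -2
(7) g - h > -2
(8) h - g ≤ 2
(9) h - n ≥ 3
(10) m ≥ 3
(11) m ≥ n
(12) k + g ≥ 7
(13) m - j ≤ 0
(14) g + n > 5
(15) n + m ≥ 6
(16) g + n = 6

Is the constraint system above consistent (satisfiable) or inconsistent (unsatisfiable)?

Unsatisfiable

Constraints 4, 5, 6, 8, 9, and 13 give k − g ≥ 3, g − h ≥ -2, h − n ≥ 3, n − j ≥ -2, j − m ≥ 0, m − k ≥ 0.
Adding all 6 inequalities: the left sides telescope to 0, and the right sides sum to 3 + (-2) + 3 + (-2) + 0 + 0 = 2. So 0 ≥ 2, which is false.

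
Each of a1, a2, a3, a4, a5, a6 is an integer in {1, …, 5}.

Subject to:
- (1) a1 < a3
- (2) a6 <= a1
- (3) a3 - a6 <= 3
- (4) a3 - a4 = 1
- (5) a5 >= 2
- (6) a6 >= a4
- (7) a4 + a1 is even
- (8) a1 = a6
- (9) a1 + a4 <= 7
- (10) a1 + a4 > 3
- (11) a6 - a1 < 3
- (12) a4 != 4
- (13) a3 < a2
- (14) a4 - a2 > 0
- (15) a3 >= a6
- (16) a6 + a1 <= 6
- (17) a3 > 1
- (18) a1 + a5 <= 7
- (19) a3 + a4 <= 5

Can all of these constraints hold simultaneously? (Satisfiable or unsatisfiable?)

Unsatisfiable

Constraints 1, 2, 6, 13, and 14 give a2 < a4, a4 ≤ a6, a6 ≤ a1, a1 < a3, a3 < a2. Chaining: a2 < a4 ≤ a6 ≤ a1 < a3 < a2, which forces a2 < a2 — impossible.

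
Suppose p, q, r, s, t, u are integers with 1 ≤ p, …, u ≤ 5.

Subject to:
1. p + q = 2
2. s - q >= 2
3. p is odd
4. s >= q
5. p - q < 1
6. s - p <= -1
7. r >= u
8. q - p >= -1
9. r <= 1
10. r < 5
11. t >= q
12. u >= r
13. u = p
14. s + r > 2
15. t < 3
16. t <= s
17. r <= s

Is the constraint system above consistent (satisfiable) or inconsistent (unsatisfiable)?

Constraints 2, 6, and 8 give s − q ≥ 2, q − p ≥ -1, p − s ≥ 1.
Adding all 3 inequalities: the left sides telescope to 0, and the right sides sum to 2 + (-1) + 1 = 2. So 0 ≥ 2, which is false.

Unsatisfiable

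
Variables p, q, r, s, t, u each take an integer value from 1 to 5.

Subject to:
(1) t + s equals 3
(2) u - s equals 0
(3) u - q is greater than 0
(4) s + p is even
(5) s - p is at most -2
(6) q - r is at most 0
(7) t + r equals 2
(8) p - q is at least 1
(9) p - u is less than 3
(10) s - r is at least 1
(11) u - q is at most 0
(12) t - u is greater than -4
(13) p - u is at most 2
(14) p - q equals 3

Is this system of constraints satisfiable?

Unsatisfiable

Constraints 5, 6, 10, 11, and 13 give q − u ≥ 0, u − p ≥ -2, p − s ≥ 2, s − r ≥ 1, r − q ≥ 0.
Adding all 5 inequalities: the left sides telescope to 0, and the right sides sum to 0 + (-2) + 2 + 1 + 0 = 1. So 0 ≥ 1, which is false.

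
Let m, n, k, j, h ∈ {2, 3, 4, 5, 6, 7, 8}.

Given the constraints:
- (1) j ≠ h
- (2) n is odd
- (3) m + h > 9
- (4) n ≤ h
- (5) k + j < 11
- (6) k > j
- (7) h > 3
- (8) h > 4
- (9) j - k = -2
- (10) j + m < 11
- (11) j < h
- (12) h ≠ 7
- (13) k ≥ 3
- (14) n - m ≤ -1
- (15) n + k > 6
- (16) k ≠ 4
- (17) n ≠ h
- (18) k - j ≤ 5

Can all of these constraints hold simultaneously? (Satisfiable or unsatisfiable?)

Try m = 5, n = 3, k = 6, j = 4, h = 5.
Check constraint 3: m + h = 10; constraint 5: k + j = 10; constraint 9: j - k = -2. The remaining constraints are straightforward to verify.

Satisfiable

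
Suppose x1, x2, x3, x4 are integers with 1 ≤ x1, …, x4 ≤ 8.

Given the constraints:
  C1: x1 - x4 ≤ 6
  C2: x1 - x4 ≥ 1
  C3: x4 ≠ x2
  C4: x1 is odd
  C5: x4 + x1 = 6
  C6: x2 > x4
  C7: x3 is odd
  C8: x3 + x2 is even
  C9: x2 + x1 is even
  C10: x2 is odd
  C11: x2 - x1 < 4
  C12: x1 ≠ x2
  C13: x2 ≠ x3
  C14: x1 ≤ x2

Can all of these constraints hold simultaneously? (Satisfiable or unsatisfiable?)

Satisfiable

The assignment x1 = 5, x2 = 7, x3 = 3, x4 = 1 works:
  constraint 1 holds since x1 - x4 = 4.
  constraint 2 holds since x1 - x4 = 4.
  constraint 5 holds since x4 + x1 = 6.
The rest check out directly.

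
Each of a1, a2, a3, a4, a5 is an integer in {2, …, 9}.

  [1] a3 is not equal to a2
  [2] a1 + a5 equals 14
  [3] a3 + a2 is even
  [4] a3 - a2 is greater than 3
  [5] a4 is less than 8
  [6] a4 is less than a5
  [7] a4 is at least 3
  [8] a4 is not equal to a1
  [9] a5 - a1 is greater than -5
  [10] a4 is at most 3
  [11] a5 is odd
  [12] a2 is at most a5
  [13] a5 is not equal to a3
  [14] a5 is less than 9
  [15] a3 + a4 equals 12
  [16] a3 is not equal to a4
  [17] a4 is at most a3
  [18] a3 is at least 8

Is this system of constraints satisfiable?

Satisfiable

Take a1 = 9, a2 = 3, a3 = 9, a4 = 3, a5 = 5. Then constraint 2: a1 + a5 = 14; constraint 4: a3 - a2 = 6, and every other listed constraint is also met.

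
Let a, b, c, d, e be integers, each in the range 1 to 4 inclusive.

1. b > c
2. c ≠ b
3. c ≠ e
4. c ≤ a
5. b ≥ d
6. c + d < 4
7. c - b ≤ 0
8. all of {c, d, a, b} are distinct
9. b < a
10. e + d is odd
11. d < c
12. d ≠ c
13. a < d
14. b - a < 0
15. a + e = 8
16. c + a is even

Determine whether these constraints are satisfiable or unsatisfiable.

Unsatisfiable

Constraints 1, 11, 13, and 14 give a < d, d < c, c < b, b < a. Chaining: a < d < c < b < a, which forces a < a — impossible.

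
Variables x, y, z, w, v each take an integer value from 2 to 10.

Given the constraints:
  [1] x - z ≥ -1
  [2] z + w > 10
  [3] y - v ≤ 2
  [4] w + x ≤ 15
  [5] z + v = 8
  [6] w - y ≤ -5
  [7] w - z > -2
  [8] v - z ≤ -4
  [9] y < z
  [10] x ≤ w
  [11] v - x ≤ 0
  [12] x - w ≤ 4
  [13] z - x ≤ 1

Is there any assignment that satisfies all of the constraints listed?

Unsatisfiable

Constraints 3, 6, 8, 12, and 13 give v − y ≥ -2, y − w ≥ 5, w − x ≥ -4, x − z ≥ -1, z − v ≥ 4.
Adding all 5 inequalities: the left sides telescope to 0, and the right sides sum to (-2) + 5 + (-4) + (-1) + 4 = 2. So 0 ≥ 2, which is false.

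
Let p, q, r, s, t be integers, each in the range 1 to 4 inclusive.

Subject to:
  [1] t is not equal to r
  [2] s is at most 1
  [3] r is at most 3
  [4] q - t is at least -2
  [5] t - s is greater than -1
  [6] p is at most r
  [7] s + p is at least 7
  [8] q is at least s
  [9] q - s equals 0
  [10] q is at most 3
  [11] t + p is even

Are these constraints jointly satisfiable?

From constraints 8 and 10: s ≤ q ≤ 3. From constraints 3 and 6: p ≤ r ≤ 3. Hence s + p ≤ 6. But constraint 7 requires s + p ≥ 7, and 7 > 6. Contradiction.

Unsatisfiable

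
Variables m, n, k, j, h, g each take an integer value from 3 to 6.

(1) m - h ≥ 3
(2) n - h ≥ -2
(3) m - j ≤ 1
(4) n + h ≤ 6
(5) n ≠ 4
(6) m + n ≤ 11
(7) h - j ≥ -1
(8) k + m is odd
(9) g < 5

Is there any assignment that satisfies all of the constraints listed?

Constraints 1, 3, and 7 give h − j ≥ -1, j − m ≥ -1, m − h ≥ 3.
Adding all 3 inequalities: the left sides telescope to 0, and the right sides sum to (-1) + (-1) + 3 = 1. So 0 ≥ 1, which is false.

Unsatisfiable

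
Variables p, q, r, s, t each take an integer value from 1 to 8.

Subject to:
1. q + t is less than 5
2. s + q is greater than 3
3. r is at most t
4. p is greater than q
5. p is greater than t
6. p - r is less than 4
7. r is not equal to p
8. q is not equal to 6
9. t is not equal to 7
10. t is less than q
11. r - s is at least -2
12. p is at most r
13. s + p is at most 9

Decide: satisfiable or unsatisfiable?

Unsatisfiable

Constraints 3, 4, 10, and 12 give r ≤ t, t < q, q < p, p ≤ r. Chaining: r ≤ t < q < p ≤ r, which forces r < r — impossible.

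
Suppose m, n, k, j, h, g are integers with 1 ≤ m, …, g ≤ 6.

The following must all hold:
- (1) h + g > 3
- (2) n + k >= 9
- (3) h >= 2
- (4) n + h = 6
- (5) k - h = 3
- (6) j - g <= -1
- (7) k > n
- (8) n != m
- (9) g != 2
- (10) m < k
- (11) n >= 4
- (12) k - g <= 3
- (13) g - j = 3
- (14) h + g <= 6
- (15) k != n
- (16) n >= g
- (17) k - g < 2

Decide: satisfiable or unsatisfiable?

Satisfiable

Take m = 3, n = 4, k = 5, j = 1, h = 2, g = 4. Then constraint 1: h + g = 6; constraint 2: n + k = 9; constraint 4: n + h = 6, and every other listed constraint is also met.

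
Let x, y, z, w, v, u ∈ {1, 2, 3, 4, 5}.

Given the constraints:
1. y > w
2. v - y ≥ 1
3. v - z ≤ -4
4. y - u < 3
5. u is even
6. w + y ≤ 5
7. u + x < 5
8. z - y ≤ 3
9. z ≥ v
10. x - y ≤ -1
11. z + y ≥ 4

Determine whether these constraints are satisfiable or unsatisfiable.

Unsatisfiable

Constraints 2, 3, and 8 give v − y ≥ 1, y − z ≥ -3, z − v ≥ 4.
Adding all 3 inequalities: the left sides telescope to 0, and the right sides sum to 1 + (-3) + 4 = 2. So 0 ≥ 2, which is false.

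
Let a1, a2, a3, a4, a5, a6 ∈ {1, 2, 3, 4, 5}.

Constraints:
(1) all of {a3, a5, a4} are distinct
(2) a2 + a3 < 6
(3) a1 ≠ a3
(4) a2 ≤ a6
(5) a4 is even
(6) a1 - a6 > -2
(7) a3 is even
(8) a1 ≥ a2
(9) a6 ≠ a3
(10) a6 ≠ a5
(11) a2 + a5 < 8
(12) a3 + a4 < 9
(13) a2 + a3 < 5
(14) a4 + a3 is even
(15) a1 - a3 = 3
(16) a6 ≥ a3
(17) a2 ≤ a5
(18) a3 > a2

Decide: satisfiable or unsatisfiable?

Satisfiable

Setting (a1, a2, a3, a4, a5, a6) = (5, 1, 2, 4, 5, 4) satisfies everything: constraint 2: a2 + a3 = 3; constraint 6: a1 - a6 = 1; constraint 11: a2 + a5 = 6, and the others follow.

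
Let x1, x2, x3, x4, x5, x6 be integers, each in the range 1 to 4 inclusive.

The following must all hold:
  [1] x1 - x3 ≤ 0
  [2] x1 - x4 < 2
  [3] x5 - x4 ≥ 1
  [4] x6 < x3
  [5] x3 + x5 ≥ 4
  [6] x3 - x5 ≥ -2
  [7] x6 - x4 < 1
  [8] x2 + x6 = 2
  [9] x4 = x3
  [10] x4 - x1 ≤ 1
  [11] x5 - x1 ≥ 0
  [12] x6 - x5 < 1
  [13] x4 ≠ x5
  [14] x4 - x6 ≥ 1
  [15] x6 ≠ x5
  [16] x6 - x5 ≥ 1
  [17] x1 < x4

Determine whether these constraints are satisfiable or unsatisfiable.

Constraints 10, 11, 14, and 16 give x6 − x5 ≥ 1, x5 − x1 ≥ 0, x1 − x4 ≥ -1, x4 − x6 ≥ 1.
Adding all 4 inequalities: the left sides telescope to 0, and the right sides sum to 1 + 0 + (-1) + 1 = 1. So 0 ≥ 1, which is false.

Unsatisfiable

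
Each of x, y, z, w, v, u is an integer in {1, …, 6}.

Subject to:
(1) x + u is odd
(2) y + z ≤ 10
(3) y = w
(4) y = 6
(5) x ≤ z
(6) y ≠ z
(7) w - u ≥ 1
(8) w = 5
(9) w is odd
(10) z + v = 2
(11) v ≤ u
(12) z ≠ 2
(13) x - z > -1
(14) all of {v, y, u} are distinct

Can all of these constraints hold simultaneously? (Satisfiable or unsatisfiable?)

Unsatisfiable

Constraint 4 fixes y = 6 and constraint 8 fixes w = 5, but constraint 3 requires y = w. Since 6 ≠ 5, contradiction.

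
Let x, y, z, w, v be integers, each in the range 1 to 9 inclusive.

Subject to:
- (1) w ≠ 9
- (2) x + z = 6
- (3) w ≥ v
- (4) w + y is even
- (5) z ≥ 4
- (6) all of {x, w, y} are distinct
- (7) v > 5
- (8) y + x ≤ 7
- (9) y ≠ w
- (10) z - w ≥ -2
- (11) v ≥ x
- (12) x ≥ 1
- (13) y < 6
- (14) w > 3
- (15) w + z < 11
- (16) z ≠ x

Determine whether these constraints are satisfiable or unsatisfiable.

Setting (x, y, z, w, v) = (2, 4, 4, 6, 6) satisfies everything: constraint 2: x + z = 6; constraint 8: y + x = 6, and the others follow.

Satisfiable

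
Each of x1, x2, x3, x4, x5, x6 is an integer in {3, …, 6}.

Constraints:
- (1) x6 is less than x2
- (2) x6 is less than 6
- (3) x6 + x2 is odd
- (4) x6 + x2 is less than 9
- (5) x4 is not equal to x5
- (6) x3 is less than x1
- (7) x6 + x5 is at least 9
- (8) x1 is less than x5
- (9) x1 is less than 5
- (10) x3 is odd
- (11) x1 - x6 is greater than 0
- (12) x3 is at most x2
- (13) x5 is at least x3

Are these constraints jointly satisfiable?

Satisfiable

Try x1 = 4, x2 = 4, x3 = 3, x4 = 4, x5 = 6, x6 = 3.
Check constraint 4: x6 + x2 = 7; constraint 7: x6 + x5 = 9; constraint 11: x1 - x6 = 1. The remaining constraints are straightforward to verify.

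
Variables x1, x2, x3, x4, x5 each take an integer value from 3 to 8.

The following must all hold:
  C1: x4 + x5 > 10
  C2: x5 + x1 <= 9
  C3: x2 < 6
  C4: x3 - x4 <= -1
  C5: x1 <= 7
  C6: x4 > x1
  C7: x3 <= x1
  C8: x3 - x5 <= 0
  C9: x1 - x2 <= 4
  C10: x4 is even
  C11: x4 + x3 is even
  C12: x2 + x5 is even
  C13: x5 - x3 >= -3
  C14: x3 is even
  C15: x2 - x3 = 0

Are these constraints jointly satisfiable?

Setting (x1, x2, x3, x4, x5) = (5, 4, 4, 8, 4) satisfies everything: constraint 1: x4 + x5 = 12; constraint 2: x5 + x1 = 9, and the others follow.

Satisfiable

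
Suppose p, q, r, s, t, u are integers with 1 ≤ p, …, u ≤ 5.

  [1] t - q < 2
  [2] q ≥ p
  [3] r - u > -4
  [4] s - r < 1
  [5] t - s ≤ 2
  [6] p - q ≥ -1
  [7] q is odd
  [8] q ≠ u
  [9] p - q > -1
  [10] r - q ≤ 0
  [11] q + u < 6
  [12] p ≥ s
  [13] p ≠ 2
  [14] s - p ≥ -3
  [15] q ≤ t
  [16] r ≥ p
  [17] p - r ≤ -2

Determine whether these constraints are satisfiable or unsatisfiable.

Constraints 6, 10, and 17 give r − p ≥ 2, p − q ≥ -1, q − r ≥ 0.
Adding all 3 inequalities: the left sides telescope to 0, and the right sides sum to 2 + (-1) + 0 = 1. So 0 ≥ 1, which is false.

Unsatisfiable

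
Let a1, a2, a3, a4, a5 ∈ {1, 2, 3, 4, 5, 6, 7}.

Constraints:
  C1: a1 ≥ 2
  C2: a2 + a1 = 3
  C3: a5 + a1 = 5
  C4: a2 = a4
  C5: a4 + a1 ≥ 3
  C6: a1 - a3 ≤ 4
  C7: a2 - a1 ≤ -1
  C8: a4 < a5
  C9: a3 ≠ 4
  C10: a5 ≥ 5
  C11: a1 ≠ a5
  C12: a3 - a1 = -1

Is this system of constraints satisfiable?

Unsatisfiable

From constraint 10: a5 ≥ 5. From constraint 1: a1 ≥ 2. Hence a5 + a1 ≥ 7. But constraint 3 requires a5 + a1 = 5, and 5 < 7. Contradiction.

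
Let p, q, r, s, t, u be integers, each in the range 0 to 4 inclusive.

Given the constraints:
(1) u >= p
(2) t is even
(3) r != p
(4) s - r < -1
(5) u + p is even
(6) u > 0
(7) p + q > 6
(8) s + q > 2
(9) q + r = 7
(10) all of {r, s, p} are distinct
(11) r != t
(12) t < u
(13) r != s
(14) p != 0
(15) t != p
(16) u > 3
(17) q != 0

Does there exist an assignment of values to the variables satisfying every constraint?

Setting (p, q, r, s, t, u) = (4, 4, 3, 1, 0, 4) satisfies everything: constraint 4: s - r = -2; constraint 7: p + q = 8, and the others follow.

Satisfiable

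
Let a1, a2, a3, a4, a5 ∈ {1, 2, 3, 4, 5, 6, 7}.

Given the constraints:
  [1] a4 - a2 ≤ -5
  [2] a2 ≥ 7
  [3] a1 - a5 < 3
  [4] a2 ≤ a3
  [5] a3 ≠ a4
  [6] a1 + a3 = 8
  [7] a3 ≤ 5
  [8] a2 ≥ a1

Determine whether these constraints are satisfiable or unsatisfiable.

Unsatisfiable

From constraints 2 and 4: a3 ≥ a2 and a2 ≥ 7, so a3 ≥ 7. From constraint 7: a3 ≤ 5. But 5 < 7, so no value of a3 works.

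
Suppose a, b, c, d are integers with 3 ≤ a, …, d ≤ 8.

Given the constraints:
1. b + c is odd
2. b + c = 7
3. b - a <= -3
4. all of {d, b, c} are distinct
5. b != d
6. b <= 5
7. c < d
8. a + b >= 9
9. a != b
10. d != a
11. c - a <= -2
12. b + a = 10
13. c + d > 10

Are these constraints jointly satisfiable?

The assignment a = 7, b = 3, c = 4, d = 8 works:
  constraint 2 holds since b + c = 7.
  constraint 3 holds since b - a = -4.
  constraint 8 holds since a + b = 10.
The rest check out directly.

Satisfiable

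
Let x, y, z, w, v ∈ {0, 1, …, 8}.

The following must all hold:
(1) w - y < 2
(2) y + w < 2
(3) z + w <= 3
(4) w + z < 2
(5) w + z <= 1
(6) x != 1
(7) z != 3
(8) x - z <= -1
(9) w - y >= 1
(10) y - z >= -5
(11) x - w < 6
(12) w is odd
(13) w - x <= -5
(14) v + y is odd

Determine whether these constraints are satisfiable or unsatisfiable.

Unsatisfiable

Constraints 8, 9, 10, and 13 give z − x ≥ 1, x − w ≥ 5, w − y ≥ 1, y − z ≥ -5.
Adding all 4 inequalities: the left sides telescope to 0, and the right sides sum to 1 + 5 + 1 + (-5) = 2. So 0 ≥ 2, which is false.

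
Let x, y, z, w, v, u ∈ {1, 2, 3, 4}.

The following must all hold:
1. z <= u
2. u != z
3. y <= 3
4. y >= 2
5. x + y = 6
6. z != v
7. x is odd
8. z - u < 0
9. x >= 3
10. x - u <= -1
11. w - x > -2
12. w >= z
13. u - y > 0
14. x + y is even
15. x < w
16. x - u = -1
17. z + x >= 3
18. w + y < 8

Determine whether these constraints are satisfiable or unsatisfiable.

Satisfiable

The assignment x = 3, y = 3, z = 3, w = 4, v = 1, u = 4 works:
  constraint 5 holds since x + y = 6.
  constraint 8 holds since z - u = -1.
  constraint 10 holds since x - u = -1.
The rest check out directly.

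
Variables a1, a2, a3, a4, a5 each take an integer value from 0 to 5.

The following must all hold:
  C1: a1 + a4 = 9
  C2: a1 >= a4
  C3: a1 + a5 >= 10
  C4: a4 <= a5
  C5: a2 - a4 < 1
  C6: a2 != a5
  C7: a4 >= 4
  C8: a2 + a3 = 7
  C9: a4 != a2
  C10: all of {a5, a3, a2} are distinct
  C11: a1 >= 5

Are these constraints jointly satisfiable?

Satisfiable

The assignment a1 = 5, a2 = 3, a3 = 4, a4 = 4, a5 = 5 works:
  constraint 1 holds since a1 + a4 = 9.
  constraint 3 holds since a1 + a5 = 10.
The rest check out directly.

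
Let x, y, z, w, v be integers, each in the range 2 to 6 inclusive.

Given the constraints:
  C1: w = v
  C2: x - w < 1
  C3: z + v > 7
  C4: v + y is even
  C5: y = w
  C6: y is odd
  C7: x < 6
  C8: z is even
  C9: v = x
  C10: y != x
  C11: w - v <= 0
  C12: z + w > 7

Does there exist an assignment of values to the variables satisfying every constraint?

From constraints 1, 5, and 9, y = w = v = x, so y = x. But constraint 10 says y ≠ x. Contradiction.

Unsatisfiable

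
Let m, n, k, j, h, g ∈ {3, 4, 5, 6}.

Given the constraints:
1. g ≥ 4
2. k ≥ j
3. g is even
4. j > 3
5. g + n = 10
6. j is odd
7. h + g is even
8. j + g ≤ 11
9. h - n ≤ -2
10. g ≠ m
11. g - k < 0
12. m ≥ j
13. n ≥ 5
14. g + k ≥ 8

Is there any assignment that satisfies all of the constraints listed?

Setting (m, n, k, j, h, g) = (6, 6, 6, 5, 4, 4) satisfies everything: constraint 5: g + n = 10; constraint 8: j + g = 9; constraint 9: h - n = -2, and the others follow.

Satisfiable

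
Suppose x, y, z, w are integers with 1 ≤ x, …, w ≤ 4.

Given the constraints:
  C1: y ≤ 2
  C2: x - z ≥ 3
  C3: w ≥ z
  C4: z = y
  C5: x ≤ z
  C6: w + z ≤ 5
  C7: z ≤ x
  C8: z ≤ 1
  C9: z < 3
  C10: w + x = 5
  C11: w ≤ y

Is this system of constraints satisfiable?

From constraints 1 and 11: w ≤ y ≤ 2. From constraints 5 and 8: x ≤ z ≤ 1. Hence w + x ≤ 3. But constraint 10 requires w + x = 5, and 5 > 3. Contradiction.

Unsatisfiable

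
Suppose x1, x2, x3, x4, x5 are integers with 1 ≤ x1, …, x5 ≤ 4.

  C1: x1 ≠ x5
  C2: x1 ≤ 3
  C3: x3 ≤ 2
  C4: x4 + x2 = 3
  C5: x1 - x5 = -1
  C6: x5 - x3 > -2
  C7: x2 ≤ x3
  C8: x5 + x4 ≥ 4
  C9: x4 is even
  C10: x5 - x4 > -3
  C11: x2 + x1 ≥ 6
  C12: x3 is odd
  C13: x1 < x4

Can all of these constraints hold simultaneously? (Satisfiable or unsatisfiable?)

From constraints 3 and 7: x2 ≤ x3 ≤ 2. From constraint 2: x1 ≤ 3. Hence x2 + x1 ≤ 5. But constraint 11 requires x2 + x1 ≥ 6, and 6 > 5. Contradiction.

Unsatisfiable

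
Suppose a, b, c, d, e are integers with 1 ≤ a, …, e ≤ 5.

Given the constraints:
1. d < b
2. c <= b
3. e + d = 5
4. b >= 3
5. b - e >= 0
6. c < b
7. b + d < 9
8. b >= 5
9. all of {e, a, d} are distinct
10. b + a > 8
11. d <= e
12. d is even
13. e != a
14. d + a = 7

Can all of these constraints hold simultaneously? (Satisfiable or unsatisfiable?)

Setting (a, b, c, d, e) = (5, 5, 3, 2, 3) satisfies everything: constraint 3: e + d = 5; constraint 5: b - e = 2; constraint 7: b + d = 7, and the others follow.

Satisfiable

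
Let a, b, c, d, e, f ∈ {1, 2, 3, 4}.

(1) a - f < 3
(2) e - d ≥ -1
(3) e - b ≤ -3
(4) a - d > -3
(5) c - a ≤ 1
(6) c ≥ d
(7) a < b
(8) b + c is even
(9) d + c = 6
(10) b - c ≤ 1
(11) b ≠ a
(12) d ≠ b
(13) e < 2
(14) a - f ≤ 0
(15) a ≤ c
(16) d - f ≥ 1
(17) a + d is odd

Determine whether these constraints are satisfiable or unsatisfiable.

Unsatisfiable

Constraints 2, 3, 5, 10, 14, and 16 give e − d ≥ -1, d − f ≥ 1, f − a ≥ 0, a − c ≥ -1, c − b ≥ -1, b − e ≥ 3.
Adding all 6 inequalities: the left sides telescope to 0, and the right sides sum to (-1) + 1 + 0 + (-1) + (-1) + 3 = 1. So 0 ≥ 1, which is false.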